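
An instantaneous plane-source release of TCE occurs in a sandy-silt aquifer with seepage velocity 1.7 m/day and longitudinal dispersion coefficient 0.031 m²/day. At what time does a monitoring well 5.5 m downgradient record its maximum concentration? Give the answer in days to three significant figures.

For the 1D instantaneous-source solution, setting ∂C/∂t = 0 at fixed x gives v²t² + 2Dt − x² = 0, so t = (√(D² + v²x²) − D)/v².
√(D² + v²x²) = √(0.031² + 1.7² × 5.5²) = 9.350; v² = 2.89.
t = (9.350 − 0.031)/2.89 = 3.22 days (vs. the pure-advection estimate x/v = 3.24 d).

3.22 days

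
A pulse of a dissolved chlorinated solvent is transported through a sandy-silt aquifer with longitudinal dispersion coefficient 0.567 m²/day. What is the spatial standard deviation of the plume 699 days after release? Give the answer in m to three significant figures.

Dispersive spreading gives a Gaussian with σ² = 2Dt; advection only shifts the center.
σ = √(2 × 0.567 × 699) = 28.2 m.

28.2 m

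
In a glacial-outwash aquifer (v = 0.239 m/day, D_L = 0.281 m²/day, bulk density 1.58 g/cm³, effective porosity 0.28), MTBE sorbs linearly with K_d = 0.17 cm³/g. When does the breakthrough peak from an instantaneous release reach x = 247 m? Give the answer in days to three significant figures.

Retardation factor R = 1 + ρ_b·K_d/n = 1 + 1.58 × 0.17/0.28 = 1.959.
Sorption retards both mechanisms: v_R = v/R = 0.1220 m/day, D_R = D/R = 0.1434 m²/day.
Peak time from v_R²t² + 2D_R t − x² = 0: t = (√(D_R² + v_R²x²) − D_R)/v_R².
√(D_R² + v_R²x²) = √(0.1434² + 0.1220² × 247²) = 30.13; v_R² = 0.01488.
t = (30.13 − 0.1434)/0.01488 = 2020 days.

2020 days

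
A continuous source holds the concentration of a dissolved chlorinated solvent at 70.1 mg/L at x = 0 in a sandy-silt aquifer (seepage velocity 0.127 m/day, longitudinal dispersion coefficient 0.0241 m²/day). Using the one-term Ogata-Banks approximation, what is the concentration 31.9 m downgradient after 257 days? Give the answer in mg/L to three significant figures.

For a continuous step input, C/C₀ ≈ ½·erfc((x−vt)/(2√(Dt))).
vt = 0.127 × 257 = 32.639 m and 2√(Dt) = 2√(0.0241 × 257) = 4.977 m.
Argument (x−vt)/(2√(Dt)) = (31.9 − 32.639)/4.977 = -0.1485; ½·erfc(-0.1485) = 0.5832.
C = 70.1 × 0.5832 = 40.9 mg/L.

40.9 mg/L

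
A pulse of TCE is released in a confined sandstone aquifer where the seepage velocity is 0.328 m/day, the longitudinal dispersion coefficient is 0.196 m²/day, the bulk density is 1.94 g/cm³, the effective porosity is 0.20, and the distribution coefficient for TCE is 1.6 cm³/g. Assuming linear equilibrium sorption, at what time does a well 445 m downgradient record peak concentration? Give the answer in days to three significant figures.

Retardation factor R = 1 + ρ_b·K_d/n = 1 + 1.94 × 1.6/0.20 = 16.52.
Sorption retards both mechanisms: v_R = v/R = 0.01985 m/day, D_R = D/R = 0.01186 m²/day.
Peak time from v_R²t² + 2D_R t − x² = 0: t = (√(D_R² + v_R²x²) − D_R)/v_R².
√(D_R² + v_R²x²) = √(0.01186² + 0.01985² × 445²) = 8.833; v_R² = 0.0003940.
t = (8.833 − 0.01186)/0.0003940 = 22400 days.

22400 days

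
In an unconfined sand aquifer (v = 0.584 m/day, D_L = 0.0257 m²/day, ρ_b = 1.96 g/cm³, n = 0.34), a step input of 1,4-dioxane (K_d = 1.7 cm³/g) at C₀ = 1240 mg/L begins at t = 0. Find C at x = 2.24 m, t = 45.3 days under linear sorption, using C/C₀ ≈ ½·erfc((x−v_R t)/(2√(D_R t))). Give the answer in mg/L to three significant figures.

836 mg/L

Retardation factor R = 1 + ρ_b·K_d/n = 1 + 1.96 × 1.7/0.34 = 10.80.
Sorption retards both mechanisms: v_R = v/R = 0.05407 m/day, D_R = D/R = 0.002380 m²/day.
v_R·t = 0.05407 × 45.3 = 2.449371 m; 2√(D_R t) = 0.6567 m; argument = (2.24 − 2.449371)/0.6567 = -0.3188.
C = C₀ × ½·erfc(-0.3188) = 1240 × 0.6740 = 836 mg/L.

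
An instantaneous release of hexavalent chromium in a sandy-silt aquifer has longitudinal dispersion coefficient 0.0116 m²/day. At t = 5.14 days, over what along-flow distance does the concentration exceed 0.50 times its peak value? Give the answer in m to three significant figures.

The plume is Gaussian with σ = √(2Dt) = √(2 × 0.0116 × 5.14) = 0.3453 m.
C/C_peak = exp(−Δx²/(2σ²)) = 0.50 ⇒ Δx = σ·√(−2 ln 0.50) = 0.3453 × 1.177 = 0.4064 m.
Width = 2Δx = 0.813 m.

0.813 m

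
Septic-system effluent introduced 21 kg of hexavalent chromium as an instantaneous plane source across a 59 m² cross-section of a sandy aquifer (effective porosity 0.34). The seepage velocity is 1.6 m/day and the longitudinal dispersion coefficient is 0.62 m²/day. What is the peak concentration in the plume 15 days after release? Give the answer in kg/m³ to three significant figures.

0.0968 kg/m³

The peak of an instantaneous 1D plume sits at x = vt; there the Gaussian factor is 1 and C_max = M/(n_e·A·√(4πDt)), where n_e·A is the pore area the mass is dissolved in.
√(4πDt) = √(4π × 0.62 × 15) = 10.81 m, so C_max = 21/(0.34 × 59 × 10.81) = 0.0968 kg/m³.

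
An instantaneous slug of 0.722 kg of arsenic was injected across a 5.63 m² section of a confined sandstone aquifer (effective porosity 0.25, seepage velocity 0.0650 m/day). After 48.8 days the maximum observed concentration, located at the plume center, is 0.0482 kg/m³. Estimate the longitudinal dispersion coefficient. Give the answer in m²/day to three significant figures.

At the plume center C_max = M/(n_e·A·√(4πDt)), so D = M²/(4πt·(n_e·A·C_max)²).
n_e·A·C_max = 0.25 × 5.63 × 0.0482 = 0.06784 kg/m.
D = 0.722²/(4π × 48.8 × 0.06784²) = 0.185 m²/day.

0.185 m²/day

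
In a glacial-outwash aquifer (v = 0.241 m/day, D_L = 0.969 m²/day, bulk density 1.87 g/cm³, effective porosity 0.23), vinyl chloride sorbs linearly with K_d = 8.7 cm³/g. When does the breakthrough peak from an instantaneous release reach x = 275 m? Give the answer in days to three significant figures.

80700 days

Retardation factor R = 1 + ρ_b·K_d/n = 1 + 1.87 × 8.7/0.23 = 71.73.
Sorption retards both mechanisms: v_R = v/R = 0.003360 m/day, D_R = D/R = 0.01351 m²/day.
Peak time from v_R²t² + 2D_R t − x² = 0: t = (√(D_R² + v_R²x²) − D_R)/v_R².
√(D_R² + v_R²x²) = √(0.01351² + 0.003360² × 275²) = 0.9241; v_R² = 1.129e-05.
t = (0.9241 − 0.01351)/1.129e-05 = 80700 days.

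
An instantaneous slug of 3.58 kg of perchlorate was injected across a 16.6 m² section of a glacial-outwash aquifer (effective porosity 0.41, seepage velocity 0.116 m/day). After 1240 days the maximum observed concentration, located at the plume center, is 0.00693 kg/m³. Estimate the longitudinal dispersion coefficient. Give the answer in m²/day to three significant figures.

At the plume center C_max = M/(n_e·A·√(4πDt)), so D = M²/(4πt·(n_e·A·C_max)²).
n_e·A·C_max = 0.41 × 16.6 × 0.00693 = 0.04717 kg/m.
D = 3.58²/(4π × 1240 × 0.04717²) = 0.370 m²/day.

0.370 m²/day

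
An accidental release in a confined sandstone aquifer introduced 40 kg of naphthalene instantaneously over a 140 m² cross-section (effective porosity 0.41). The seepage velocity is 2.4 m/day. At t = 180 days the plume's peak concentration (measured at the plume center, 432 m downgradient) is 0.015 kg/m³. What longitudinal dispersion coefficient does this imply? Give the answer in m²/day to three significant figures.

0.954 m²/day

At the plume center C_max = M/(n_e·A·√(4πDt)), so D = M²/(4πt·(n_e·A·C_max)²).
n_e·A·C_max = 0.41 × 140 × 0.015 = 0.8610 kg/m.
D = 40²/(4π × 180 × 0.8610²) = 0.954 m²/day.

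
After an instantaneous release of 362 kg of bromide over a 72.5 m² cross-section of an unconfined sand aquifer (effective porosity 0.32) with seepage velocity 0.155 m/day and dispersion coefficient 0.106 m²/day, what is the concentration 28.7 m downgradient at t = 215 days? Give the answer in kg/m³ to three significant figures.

For an instantaneous plane source, C(x,t) = M/(n_e·A·√(4πDt)) · exp(−(x−vt)²/(4Dt)), with n_e·A the pore (flow) area.
Plume center vt = 0.155 × 215 = 33.325 m, so the well at 28.7 m is 4.625 m upgradient of the peak.
√(4πDt) = 16.92 m, giving peak height M/(n_e·A·√(4πDt)) = 362/(0.32 × 72.5 × 16.92) = 0.9222 kg/m³.
(x−vt)²/(4Dt) = (-4.625)²/(4 × 0.106 × 215) = 0.2346; exp(−0.2346) = 0.7909.
C = 0.9222 × 0.7909 = 0.729 kg/m³.

0.729 kg/m³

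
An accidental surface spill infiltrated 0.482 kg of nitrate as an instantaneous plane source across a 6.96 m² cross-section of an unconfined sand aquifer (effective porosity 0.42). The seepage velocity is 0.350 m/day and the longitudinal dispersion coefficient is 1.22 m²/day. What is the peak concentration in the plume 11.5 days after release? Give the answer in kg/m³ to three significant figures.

0.0124 kg/m³

The peak of an instantaneous 1D plume sits at x = vt; there the Gaussian factor is 1 and C_max = M/(n_e·A·√(4πDt)), where n_e·A is the pore area the mass is dissolved in.
√(4πDt) = √(4π × 1.22 × 11.5) = 13.28 m, so C_max = 0.482/(0.42 × 6.96 × 13.28) = 0.0124 kg/m³.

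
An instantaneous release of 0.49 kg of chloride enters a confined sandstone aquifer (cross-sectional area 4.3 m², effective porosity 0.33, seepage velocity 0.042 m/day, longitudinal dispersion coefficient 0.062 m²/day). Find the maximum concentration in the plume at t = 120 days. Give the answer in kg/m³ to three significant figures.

The peak of an instantaneous 1D plume sits at x = vt; there the Gaussian factor is 1 and C_max = M/(n_e·A·√(4πDt)), where n_e·A is the pore area the mass is dissolved in.
√(4πDt) = √(4π × 0.062 × 120) = 9.669 m, so C_max = 0.49/(0.33 × 4.3 × 9.669) = 0.0357 kg/m³.

0.0357 kg/m³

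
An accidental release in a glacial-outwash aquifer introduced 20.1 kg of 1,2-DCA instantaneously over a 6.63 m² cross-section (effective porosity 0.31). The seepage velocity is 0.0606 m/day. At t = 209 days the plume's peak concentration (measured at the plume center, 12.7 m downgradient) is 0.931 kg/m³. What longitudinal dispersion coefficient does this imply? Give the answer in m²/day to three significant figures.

0.0420 m²/day

At the plume center C_max = M/(n_e·A·√(4πDt)), so D = M²/(4πt·(n_e·A·C_max)²).
n_e·A·C_max = 0.31 × 6.63 × 0.931 = 1.913 kg/m.
D = 20.1²/(4π × 209 × 1.913²) = 0.0420 m²/day.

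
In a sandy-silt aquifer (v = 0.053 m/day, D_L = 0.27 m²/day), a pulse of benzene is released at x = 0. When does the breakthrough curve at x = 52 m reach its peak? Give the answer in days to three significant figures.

890 days

For the 1D instantaneous-source solution, setting ∂C/∂t = 0 at fixed x gives v²t² + 2Dt − x² = 0, so t = (√(D² + v²x²) − D)/v².
√(D² + v²x²) = √(0.27² + 0.053² × 52²) = 2.769; v² = 0.002809.
t = (2.769 − 0.27)/0.002809 = 890 days (vs. the pure-advection estimate x/v = 981 d).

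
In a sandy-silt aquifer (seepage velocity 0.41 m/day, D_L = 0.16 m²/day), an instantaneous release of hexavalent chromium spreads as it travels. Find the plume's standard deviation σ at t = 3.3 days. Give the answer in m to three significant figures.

Dispersive spreading gives a Gaussian with σ² = 2Dt; advection only shifts the center.
σ = √(2 × 0.16 × 3.3) = 1.03 m.

1.03 m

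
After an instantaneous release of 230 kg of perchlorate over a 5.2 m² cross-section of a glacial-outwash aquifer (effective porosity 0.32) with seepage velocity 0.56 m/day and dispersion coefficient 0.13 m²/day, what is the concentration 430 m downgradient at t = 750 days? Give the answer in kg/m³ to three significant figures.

3.06 kg/m³

For an instantaneous plane source, C(x,t) = M/(n_e·A·√(4πDt)) · exp(−(x−vt)²/(4Dt)), with n_e·A the pore (flow) area.
Plume center vt = 0.56 × 750 = 420 m, so the well at 430 m is 10 m downgradient of the peak.
√(4πDt) = 35.00 m, giving peak height M/(n_e·A·√(4πDt)) = 230/(0.32 × 5.2 × 35.00) = 3.949 kg/m³.
(x−vt)²/(4Dt) = (10)²/(4 × 0.13 × 750) = 0.2564; exp(−0.2564) = 0.7738.
C = 3.949 × 0.7738 = 3.06 kg/m³.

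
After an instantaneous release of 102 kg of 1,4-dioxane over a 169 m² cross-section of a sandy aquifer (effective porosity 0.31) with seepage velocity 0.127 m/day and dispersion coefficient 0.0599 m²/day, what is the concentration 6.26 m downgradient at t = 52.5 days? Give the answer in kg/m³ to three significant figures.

0.306 kg/m³

For an instantaneous plane source, C(x,t) = M/(n_e·A·√(4πDt)) · exp(−(x−vt)²/(4Dt)), with n_e·A the pore (flow) area.
Plume center vt = 0.127 × 52.5 = 6.6675 m, so the well at 6.26 m is 0.4075 m upgradient of the peak.
√(4πDt) = 6.286 m, giving peak height M/(n_e·A·√(4πDt)) = 102/(0.31 × 169 × 6.286) = 0.3097 kg/m³.
(x−vt)²/(4Dt) = (-0.4075)²/(4 × 0.0599 × 52.5) = 0.01320; exp(−0.01320) = 0.9869.
C = 0.3097 × 0.9869 = 0.306 kg/m³.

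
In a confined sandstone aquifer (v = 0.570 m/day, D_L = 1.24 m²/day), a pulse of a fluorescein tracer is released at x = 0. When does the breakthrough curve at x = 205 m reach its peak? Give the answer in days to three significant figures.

356 days

For the 1D instantaneous-source solution, setting ∂C/∂t = 0 at fixed x gives v²t² + 2Dt − x² = 0, so t = (√(D² + v²x²) − D)/v².
√(D² + v²x²) = √(1.24² + 0.570² × 205²) = 116.9; v² = 0.3249.
t = (116.9 − 1.24)/0.3249 = 356 days (vs. the pure-advection estimate x/v = 360 d).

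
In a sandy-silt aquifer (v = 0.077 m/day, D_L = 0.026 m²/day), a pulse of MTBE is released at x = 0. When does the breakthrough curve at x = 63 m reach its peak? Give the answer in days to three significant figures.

814 days

For the 1D instantaneous-source solution, setting ∂C/∂t = 0 at fixed x gives v²t² + 2Dt − x² = 0, so t = (√(D² + v²x²) − D)/v².
√(D² + v²x²) = √(0.026² + 0.077² × 63²) = 4.851; v² = 0.005929.
t = (4.851 − 0.026)/0.005929 = 814 days (vs. the pure-advection estimate x/v = 818 d).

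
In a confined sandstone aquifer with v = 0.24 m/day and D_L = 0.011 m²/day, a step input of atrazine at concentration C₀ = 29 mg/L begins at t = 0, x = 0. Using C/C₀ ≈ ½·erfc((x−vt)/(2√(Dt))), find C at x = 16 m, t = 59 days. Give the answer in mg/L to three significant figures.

1.54 mg/L

For a continuous step input, C/C₀ ≈ ½·erfc((x−vt)/(2√(Dt))).
vt = 0.24 × 59 = 14.16 m and 2√(Dt) = 2√(0.011 × 59) = 1.611 m.
Argument (x−vt)/(2√(Dt)) = (16 − 14.16)/1.611 = 1.142; ½·erfc(1.142) = 0.05315.
C = 29 × 0.05315 = 1.54 mg/L.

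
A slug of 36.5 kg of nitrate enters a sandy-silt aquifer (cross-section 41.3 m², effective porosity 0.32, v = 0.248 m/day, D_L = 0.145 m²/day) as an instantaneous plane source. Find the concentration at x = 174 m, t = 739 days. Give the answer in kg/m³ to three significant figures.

0.0616 kg/m³

For an instantaneous plane source, C(x,t) = M/(n_e·A·√(4πDt)) · exp(−(x−vt)²/(4Dt)), with n_e·A the pore (flow) area.
Plume center vt = 0.248 × 739 = 183.272 m, so the well at 174 m is 9.272 m upgradient of the peak.
√(4πDt) = 36.70 m, giving peak height M/(n_e·A·√(4πDt)) = 36.5/(0.32 × 41.3 × 36.70) = 0.07525 kg/m³.
(x−vt)²/(4Dt) = (-9.272)²/(4 × 0.145 × 739) = 0.2006; exp(−0.2006) = 0.8182.
C = 0.07525 × 0.8182 = 0.0616 kg/m³.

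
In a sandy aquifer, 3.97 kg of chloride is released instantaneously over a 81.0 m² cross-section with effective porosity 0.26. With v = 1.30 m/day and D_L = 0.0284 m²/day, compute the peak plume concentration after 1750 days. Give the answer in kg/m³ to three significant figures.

0.00754 kg/m³

The peak of an instantaneous 1D plume sits at x = vt; there the Gaussian factor is 1 and C_max = M/(n_e·A·√(4πDt)), where n_e·A is the pore area the mass is dissolved in.
√(4πDt) = √(4π × 0.0284 × 1750) = 24.99 m, so C_max = 3.97/(0.26 × 81.0 × 24.99) = 0.00754 kg/m³.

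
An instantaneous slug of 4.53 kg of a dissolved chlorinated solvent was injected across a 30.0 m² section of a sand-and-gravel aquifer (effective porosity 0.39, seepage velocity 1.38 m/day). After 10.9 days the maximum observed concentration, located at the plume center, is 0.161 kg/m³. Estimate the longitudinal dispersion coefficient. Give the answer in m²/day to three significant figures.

At the plume center C_max = M/(n_e·A·√(4πDt)), so D = M²/(4πt·(n_e·A·C_max)²).
n_e·A·C_max = 0.39 × 30.0 × 0.161 = 1.884 kg/m.
D = 4.53²/(4π × 10.9 × 1.884²) = 0.0422 m²/day.

0.0422 m²/day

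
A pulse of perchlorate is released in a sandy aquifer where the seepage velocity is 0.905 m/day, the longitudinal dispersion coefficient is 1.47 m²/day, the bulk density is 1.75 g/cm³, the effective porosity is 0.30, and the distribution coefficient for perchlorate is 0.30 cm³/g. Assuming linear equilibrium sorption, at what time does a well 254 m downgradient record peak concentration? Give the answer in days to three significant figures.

767 days

Retardation factor R = 1 + ρ_b·K_d/n = 1 + 1.75 × 0.30/0.30 = 2.750.
Sorption retards both mechanisms: v_R = v/R = 0.3291 m/day, D_R = D/R = 0.5345 m²/day.
Peak time from v_R²t² + 2D_R t − x² = 0: t = (√(D_R² + v_R²x²) − D_R)/v_R².
√(D_R² + v_R²x²) = √(0.5345² + 0.3291² × 254²) = 83.59; v_R² = 0.1083.
t = (83.59 − 0.5345)/0.1083 = 767 days.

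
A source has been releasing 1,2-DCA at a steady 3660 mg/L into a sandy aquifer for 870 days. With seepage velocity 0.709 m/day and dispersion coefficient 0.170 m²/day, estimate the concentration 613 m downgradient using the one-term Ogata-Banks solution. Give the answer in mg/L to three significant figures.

2150 mg/L

For a continuous step input, C/C₀ ≈ ½·erfc((x−vt)/(2√(Dt))).
vt = 0.709 × 870 = 616.83 m and 2√(Dt) = 2√(0.170 × 870) = 24.32 m.
Argument (x−vt)/(2√(Dt)) = (613 − 616.83)/24.32 = -0.1575; ½·erfc(-0.1575) = 0.5881.
C = 3660 × 0.5881 = 2150 mg/L.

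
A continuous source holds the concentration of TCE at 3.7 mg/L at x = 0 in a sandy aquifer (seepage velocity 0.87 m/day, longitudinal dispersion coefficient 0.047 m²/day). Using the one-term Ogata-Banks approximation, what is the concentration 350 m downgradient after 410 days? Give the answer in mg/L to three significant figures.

For a continuous step input, C/C₀ ≈ ½·erfc((x−vt)/(2√(Dt))).
vt = 0.87 × 410 = 356.7 m and 2√(Dt) = 2√(0.047 × 410) = 8.780 m.
Argument (x−vt)/(2√(Dt)) = (350 − 356.7)/8.780 = -0.7631; ½·erfc(-0.7631) = 0.8597.
C = 3.7 × 0.8597 = 3.18 mg/L.

3.18 mg/L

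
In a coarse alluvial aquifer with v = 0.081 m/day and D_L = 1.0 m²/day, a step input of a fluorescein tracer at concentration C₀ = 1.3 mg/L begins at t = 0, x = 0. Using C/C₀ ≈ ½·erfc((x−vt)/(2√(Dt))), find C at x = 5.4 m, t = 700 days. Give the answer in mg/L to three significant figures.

For a continuous step input, C/C₀ ≈ ½·erfc((x−vt)/(2√(Dt))).
vt = 0.081 × 700 = 56.7 m and 2√(Dt) = 2√(1.0 × 700) = 52.92 m.
Argument (x−vt)/(2√(Dt)) = (5.4 − 56.7)/52.92 = -0.9694; ½·erfc(-0.9694) = 0.9148.
C = 1.3 × 0.9148 = 1.19 mg/L.

1.19 mg/L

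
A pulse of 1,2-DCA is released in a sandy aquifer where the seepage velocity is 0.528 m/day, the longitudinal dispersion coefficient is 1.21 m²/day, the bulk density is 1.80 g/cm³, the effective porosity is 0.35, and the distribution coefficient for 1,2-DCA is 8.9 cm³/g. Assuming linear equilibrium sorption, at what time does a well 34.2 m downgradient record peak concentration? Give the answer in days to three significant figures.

Retardation factor R = 1 + ρ_b·K_d/n = 1 + 1.80 × 8.9/0.35 = 46.77.
Sorption retards both mechanisms: v_R = v/R = 0.01129 m/day, D_R = D/R = 0.02587 m²/day.
Peak time from v_R²t² + 2D_R t − x² = 0: t = (√(D_R² + v_R²x²) − D_R)/v_R².
√(D_R² + v_R²x²) = √(0.02587² + 0.01129² × 34.2²) = 0.3870; v_R² = 0.0001275.
t = (0.3870 − 0.02587)/0.0001275 = 2830 days.

2830 days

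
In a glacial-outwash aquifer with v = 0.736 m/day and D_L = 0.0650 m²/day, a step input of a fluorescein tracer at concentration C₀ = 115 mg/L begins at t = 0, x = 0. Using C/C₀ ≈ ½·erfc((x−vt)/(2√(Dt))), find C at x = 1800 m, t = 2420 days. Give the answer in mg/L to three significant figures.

16.5 mg/L

For a continuous step input, C/C₀ ≈ ½·erfc((x−vt)/(2√(Dt))).
vt = 0.736 × 2420 = 1781.12 m and 2√(Dt) = 2√(0.0650 × 2420) = 25.08 m.
Argument (x−vt)/(2√(Dt)) = (1800 − 1781.12)/25.08 = 0.7528; ½·erfc(0.7528) = 0.1435.
C = 115 × 0.1435 = 16.5 mg/L.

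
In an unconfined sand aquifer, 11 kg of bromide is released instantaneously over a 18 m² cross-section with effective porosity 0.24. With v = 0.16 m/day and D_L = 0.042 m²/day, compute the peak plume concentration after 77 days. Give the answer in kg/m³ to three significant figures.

0.399 kg/m³

The peak of an instantaneous 1D plume sits at x = vt; there the Gaussian factor is 1 and C_max = M/(n_e·A·√(4πDt)), where n_e·A is the pore area the mass is dissolved in.
√(4πDt) = √(4π × 0.042 × 77) = 6.375 m, so C_max = 11/(0.24 × 18 × 6.375) = 0.399 kg/m³.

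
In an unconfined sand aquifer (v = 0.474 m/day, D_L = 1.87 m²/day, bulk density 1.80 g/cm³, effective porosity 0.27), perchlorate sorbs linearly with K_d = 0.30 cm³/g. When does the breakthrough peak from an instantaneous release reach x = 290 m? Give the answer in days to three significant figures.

Retardation factor R = 1 + ρ_b·K_d/n = 1 + 1.80 × 0.30/0.27 = 3.000.
Sorption retards both mechanisms: v_R = v/R = 0.1580 m/day, D_R = D/R = 0.6233 m²/day.
Peak time from v_R²t² + 2D_R t − x² = 0: t = (√(D_R² + v_R²x²) − D_R)/v_R².
√(D_R² + v_R²x²) = √(0.6233² + 0.1580² × 290²) = 45.82; v_R² = 0.02496.
t = (45.82 − 0.6233)/0.02496 = 1810 days.

1810 days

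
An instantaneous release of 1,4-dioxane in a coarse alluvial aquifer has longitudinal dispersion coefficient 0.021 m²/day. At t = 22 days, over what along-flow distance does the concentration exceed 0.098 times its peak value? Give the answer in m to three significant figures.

4.14 m

The plume is Gaussian with σ = √(2Dt) = √(2 × 0.021 × 22) = 0.9612 m.
C/C_peak = exp(−Δx²/(2σ²)) = 0.098 ⇒ Δx = σ·√(−2 ln 0.098) = 0.9612 × 2.155 = 2.071 m.
Width = 2Δx = 4.14 m.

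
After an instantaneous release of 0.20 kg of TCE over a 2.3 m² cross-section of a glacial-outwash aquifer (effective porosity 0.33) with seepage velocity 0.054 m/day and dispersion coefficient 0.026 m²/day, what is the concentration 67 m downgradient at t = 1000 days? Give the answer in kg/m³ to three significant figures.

For an instantaneous plane source, C(x,t) = M/(n_e·A·√(4πDt)) · exp(−(x−vt)²/(4Dt)), with n_e·A the pore (flow) area.
Plume center vt = 0.054 × 1000 = 54 m, so the well at 67 m is 13 m downgradient of the peak.
√(4πDt) = 18.08 m, giving peak height M/(n_e·A·√(4πDt)) = 0.20/(0.33 × 2.3 × 18.08) = 0.01457 kg/m³.
(x−vt)²/(4Dt) = (13)²/(4 × 0.026 × 1000) = 1.625; exp(−1.625) = 0.1969.
C = 0.01457 × 0.1969 = 0.00287 kg/m³.

0.00287 kg/m³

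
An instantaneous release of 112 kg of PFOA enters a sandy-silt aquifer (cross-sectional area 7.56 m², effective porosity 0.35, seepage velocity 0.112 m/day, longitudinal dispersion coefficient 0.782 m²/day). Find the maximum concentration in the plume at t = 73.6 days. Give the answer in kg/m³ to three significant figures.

1.57 kg/m³

The peak of an instantaneous 1D plume sits at x = vt; there the Gaussian factor is 1 and C_max = M/(n_e·A·√(4πDt)), where n_e·A is the pore area the mass is dissolved in.
√(4πDt) = √(4π × 0.782 × 73.6) = 26.89 m, so C_max = 112/(0.35 × 7.56 × 26.89) = 1.57 kg/m³.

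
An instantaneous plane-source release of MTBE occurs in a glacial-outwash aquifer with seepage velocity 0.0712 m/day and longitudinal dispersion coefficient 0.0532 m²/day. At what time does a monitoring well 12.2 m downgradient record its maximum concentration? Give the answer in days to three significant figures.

For the 1D instantaneous-source solution, setting ∂C/∂t = 0 at fixed x gives v²t² + 2Dt − x² = 0, so t = (√(D² + v²x²) − D)/v².
√(D² + v²x²) = √(0.0532² + 0.0712² × 12.2²) = 0.8703; v² = 0.00506944.
t = (0.8703 − 0.0532)/0.00506944 = 161 days (vs. the pure-advection estimate x/v = 171 d).

161 days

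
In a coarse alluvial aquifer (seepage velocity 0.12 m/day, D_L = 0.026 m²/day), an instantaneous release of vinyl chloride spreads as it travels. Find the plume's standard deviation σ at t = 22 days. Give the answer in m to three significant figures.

Dispersive spreading gives a Gaussian with σ² = 2Dt; advection only shifts the center.
σ = √(2 × 0.026 × 22) = 1.07 m.

1.07 m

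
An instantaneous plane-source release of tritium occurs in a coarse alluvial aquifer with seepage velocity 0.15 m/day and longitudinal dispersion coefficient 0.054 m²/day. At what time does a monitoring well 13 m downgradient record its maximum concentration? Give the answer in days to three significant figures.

84.3 days

For the 1D instantaneous-source solution, setting ∂C/∂t = 0 at fixed x gives v²t² + 2Dt − x² = 0, so t = (√(D² + v²x²) − D)/v².
√(D² + v²x²) = √(0.054² + 0.15² × 13²) = 1.951; v² = 0.0225.
t = (1.951 − 0.054)/0.0225 = 84.3 days (vs. the pure-advection estimate x/v = 86.7 d).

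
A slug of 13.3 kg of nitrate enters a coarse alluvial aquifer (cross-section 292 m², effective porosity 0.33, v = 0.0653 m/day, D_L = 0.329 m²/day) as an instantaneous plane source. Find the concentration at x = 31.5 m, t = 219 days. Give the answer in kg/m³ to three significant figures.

For an instantaneous plane source, C(x,t) = M/(n_e·A·√(4πDt)) · exp(−(x−vt)²/(4Dt)), with n_e·A the pore (flow) area.
Plume center vt = 0.0653 × 219 = 14.3007 m, so the well at 31.5 m is 17.1993 m downgradient of the peak.
√(4πDt) = 30.09 m, giving peak height M/(n_e·A·√(4πDt)) = 13.3/(0.33 × 292 × 30.09) = 0.004587 kg/m³.
(x−vt)²/(4Dt) = (17.1993)²/(4 × 0.329 × 219) = 1.026; exp(−1.026) = 0.3584.
C = 0.004587 × 0.3584 = 0.00164 kg/m³.

0.00164 kg/m³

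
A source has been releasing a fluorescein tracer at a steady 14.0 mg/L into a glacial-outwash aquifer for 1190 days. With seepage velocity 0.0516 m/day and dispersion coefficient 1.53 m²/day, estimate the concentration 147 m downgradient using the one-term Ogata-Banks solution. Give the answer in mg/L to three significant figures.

For a continuous step input, C/C₀ ≈ ½·erfc((x−vt)/(2√(Dt))).
vt = 0.0516 × 1190 = 61.404 m and 2√(Dt) = 2√(1.53 × 1190) = 85.34 m.
Argument (x−vt)/(2√(Dt)) = (147 − 61.404)/85.34 = 1.003; ½·erfc(1.003) = 0.07803.
C = 14.0 × 0.07803 = 1.09 mg/L.

1.09 mg/L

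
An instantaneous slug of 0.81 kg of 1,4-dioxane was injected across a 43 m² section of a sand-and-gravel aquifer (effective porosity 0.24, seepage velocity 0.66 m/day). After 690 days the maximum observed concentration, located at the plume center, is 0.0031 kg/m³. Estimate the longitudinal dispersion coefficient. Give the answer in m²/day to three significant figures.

At the plume center C_max = M/(n_e·A·√(4πDt)), so D = M²/(4πt·(n_e·A·C_max)²).
n_e·A·C_max = 0.24 × 43 × 0.0031 = 0.03199 kg/m.
D = 0.81²/(4π × 690 × 0.03199²) = 0.0739 m²/day.

0.0739 m²/day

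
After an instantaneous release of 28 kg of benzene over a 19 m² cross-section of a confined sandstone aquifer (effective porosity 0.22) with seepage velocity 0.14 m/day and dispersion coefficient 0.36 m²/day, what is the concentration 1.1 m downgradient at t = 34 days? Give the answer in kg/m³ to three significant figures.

0.411 kg/m³

For an instantaneous plane source, C(x,t) = M/(n_e·A·√(4πDt)) · exp(−(x−vt)²/(4Dt)), with n_e·A the pore (flow) area.
Plume center vt = 0.14 × 34 = 4.76 m, so the well at 1.1 m is 3.66 m upgradient of the peak.
√(4πDt) = 12.40 m, giving peak height M/(n_e·A·√(4πDt)) = 28/(0.22 × 19 × 12.40) = 0.5402 kg/m³.
(x−vt)²/(4Dt) = (-3.66)²/(4 × 0.36 × 34) = 0.2736; exp(−0.2736) = 0.7606.
C = 0.5402 × 0.7606 = 0.411 kg/m³.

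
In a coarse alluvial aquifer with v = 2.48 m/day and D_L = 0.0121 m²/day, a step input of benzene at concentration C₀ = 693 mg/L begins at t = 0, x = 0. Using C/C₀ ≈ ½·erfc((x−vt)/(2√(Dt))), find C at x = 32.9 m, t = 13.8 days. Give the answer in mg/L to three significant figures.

For a continuous step input, C/C₀ ≈ ½·erfc((x−vt)/(2√(Dt))).
vt = 2.48 × 13.8 = 34.224 m and 2√(Dt) = 2√(0.0121 × 13.8) = 0.8173 m.
Argument (x−vt)/(2√(Dt)) = (32.9 − 34.224)/0.8173 = -1.620; ½·erfc(-1.620) = 0.9890.
C = 693 × 0.9890 = 685 mg/L.

685 mg/L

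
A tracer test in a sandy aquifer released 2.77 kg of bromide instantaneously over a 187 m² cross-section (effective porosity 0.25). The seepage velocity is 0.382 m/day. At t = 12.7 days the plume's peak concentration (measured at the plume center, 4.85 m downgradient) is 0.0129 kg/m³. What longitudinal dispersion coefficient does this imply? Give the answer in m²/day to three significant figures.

0.132 m²/day

At the plume center C_max = M/(n_e·A·√(4πDt)), so D = M²/(4πt·(n_e·A·C_max)²).
n_e·A·C_max = 0.25 × 187 × 0.0129 = 0.6031 kg/m.
D = 2.77²/(4π × 12.7 × 0.6031²) = 0.132 m²/day.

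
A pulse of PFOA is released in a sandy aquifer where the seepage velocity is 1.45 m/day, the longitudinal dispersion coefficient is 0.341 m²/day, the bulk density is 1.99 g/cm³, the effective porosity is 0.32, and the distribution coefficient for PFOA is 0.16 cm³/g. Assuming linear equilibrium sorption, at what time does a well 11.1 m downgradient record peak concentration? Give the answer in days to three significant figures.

Retardation factor R = 1 + ρ_b·K_d/n = 1 + 1.99 × 0.16/0.32 = 1.995.
Sorption retards both mechanisms: v_R = v/R = 0.7268 m/day, D_R = D/R = 0.1709 m²/day.
Peak time from v_R²t² + 2D_R t − x² = 0: t = (√(D_R² + v_R²x²) − D_R)/v_R².
√(D_R² + v_R²x²) = √(0.1709² + 0.7268² × 11.1²) = 8.069; v_R² = 0.5282.
t = (8.069 − 0.1709)/0.5282 = 15.0 days.

15.0 days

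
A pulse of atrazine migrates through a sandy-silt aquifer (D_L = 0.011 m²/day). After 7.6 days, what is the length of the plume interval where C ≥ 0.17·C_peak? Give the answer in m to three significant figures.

1.54 m

The plume is Gaussian with σ = √(2Dt) = √(2 × 0.011 × 7.6) = 0.4089 m.
C/C_peak = exp(−Δx²/(2σ²)) = 0.17 ⇒ Δx = σ·√(−2 ln 0.17) = 0.4089 × 1.883 = 0.7700 m.
Width = 2Δx = 1.54 m.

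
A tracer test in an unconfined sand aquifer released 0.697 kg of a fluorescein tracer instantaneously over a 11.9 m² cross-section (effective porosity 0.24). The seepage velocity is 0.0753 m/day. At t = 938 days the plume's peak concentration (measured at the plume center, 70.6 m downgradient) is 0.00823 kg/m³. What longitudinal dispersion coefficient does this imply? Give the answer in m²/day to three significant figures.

At the plume center C_max = M/(n_e·A·√(4πDt)), so D = M²/(4πt·(n_e·A·C_max)²).
n_e·A·C_max = 0.24 × 11.9 × 0.00823 = 0.02350 kg/m.
D = 0.697²/(4π × 938 × 0.02350²) = 0.0746 m²/day.

0.0746 m²/day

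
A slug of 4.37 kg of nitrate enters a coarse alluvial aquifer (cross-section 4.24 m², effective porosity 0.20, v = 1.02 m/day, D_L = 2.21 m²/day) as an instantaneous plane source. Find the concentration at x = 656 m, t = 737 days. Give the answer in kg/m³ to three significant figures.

0.00882 kg/m³

For an instantaneous plane source, C(x,t) = M/(n_e·A·√(4πDt)) · exp(−(x−vt)²/(4Dt)), with n_e·A the pore (flow) area.
Plume center vt = 1.02 × 737 = 751.74 m, so the well at 656 m is 95.74 m upgradient of the peak.
√(4πDt) = 143.1 m, giving peak height M/(n_e·A·√(4πDt)) = 4.37/(0.20 × 4.24 × 143.1) = 0.03601 kg/m³.
(x−vt)²/(4Dt) = (-95.74)²/(4 × 2.21 × 737) = 1.407; exp(−1.407) = 0.2449.
C = 0.03601 × 0.2449 = 0.00882 kg/m³.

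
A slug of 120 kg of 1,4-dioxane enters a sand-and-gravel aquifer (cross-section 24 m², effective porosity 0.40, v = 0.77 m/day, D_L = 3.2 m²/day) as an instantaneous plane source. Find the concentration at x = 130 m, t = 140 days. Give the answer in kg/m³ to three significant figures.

For an instantaneous plane source, C(x,t) = M/(n_e·A·√(4πDt)) · exp(−(x−vt)²/(4Dt)), with n_e·A the pore (flow) area.
Plume center vt = 0.77 × 140 = 107.8 m, so the well at 130 m is 22.2 m downgradient of the peak.
√(4πDt) = 75.03 m, giving peak height M/(n_e·A·√(4πDt)) = 120/(0.40 × 24 × 75.03) = 0.1666 kg/m³.
(x−vt)²/(4Dt) = (22.2)²/(4 × 3.2 × 140) = 0.2750; exp(−0.2750) = 0.7596.
C = 0.1666 × 0.7596 = 0.127 kg/m³.

0.127 kg/m³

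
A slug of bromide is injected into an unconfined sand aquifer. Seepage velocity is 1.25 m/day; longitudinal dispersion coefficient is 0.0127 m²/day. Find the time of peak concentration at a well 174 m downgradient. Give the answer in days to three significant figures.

139 days

For the 1D instantaneous-source solution, setting ∂C/∂t = 0 at fixed x gives v²t² + 2Dt − x² = 0, so t = (√(D² + v²x²) − D)/v².
√(D² + v²x²) = √(0.0127² + 1.25² × 174²) = 217.5; v² = 1.5625.
t = (217.5 − 0.0127)/1.5625 = 139 days (vs. the pure-advection estimate x/v = 139 d).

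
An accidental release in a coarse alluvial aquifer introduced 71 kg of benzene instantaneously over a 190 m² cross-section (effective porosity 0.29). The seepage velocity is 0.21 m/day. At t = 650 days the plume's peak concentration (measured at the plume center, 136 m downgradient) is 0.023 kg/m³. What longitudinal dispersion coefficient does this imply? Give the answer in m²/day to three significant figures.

At the plume center C_max = M/(n_e·A·√(4πDt)), so D = M²/(4πt·(n_e·A·C_max)²).
n_e·A·C_max = 0.29 × 190 × 0.023 = 1.267 kg/m.
D = 71²/(4π × 650 × 1.267²) = 0.384 m²/day.

0.384 m²/day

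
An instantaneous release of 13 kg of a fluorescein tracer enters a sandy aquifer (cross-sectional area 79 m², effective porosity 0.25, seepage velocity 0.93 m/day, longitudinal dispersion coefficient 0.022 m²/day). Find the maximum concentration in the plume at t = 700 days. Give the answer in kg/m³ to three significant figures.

The peak of an instantaneous 1D plume sits at x = vt; there the Gaussian factor is 1 and C_max = M/(n_e·A·√(4πDt)), where n_e·A is the pore area the mass is dissolved in.
√(4πDt) = √(4π × 0.022 × 700) = 13.91 m, so C_max = 13/(0.25 × 79 × 13.91) = 0.0473 kg/m³.

0.0473 kg/m³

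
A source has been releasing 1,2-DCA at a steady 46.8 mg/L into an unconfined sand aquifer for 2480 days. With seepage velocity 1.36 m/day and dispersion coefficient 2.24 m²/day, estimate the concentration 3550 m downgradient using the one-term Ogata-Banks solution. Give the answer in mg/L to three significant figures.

2.17 mg/L

For a continuous step input, C/C₀ ≈ ½·erfc((x−vt)/(2√(Dt))).
vt = 1.36 × 2480 = 3372.8 m and 2√(Dt) = 2√(2.24 × 2480) = 149.1 m.
Argument (x−vt)/(2√(Dt)) = (3550 − 3372.8)/149.1 = 1.188; ½·erfc(1.188) = 0.04647.
C = 46.8 × 0.04647 = 2.17 mg/L.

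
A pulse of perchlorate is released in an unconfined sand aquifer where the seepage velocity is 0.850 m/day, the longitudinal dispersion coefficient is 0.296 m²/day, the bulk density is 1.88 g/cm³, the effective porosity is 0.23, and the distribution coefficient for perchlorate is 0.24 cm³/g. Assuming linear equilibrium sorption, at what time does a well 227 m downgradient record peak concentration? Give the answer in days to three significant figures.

790 days

Retardation factor R = 1 + ρ_b·K_d/n = 1 + 1.88 × 0.24/0.23 = 2.962.
Sorption retards both mechanisms: v_R = v/R = 0.2870 m/day, D_R = D/R = 0.09993 m²/day.
Peak time from v_R²t² + 2D_R t − x² = 0: t = (√(D_R² + v_R²x²) − D_R)/v_R².
√(D_R² + v_R²x²) = √(0.09993² + 0.2870² × 227²) = 65.15; v_R² = 0.08237.
t = (65.15 − 0.09993)/0.08237 = 790 days.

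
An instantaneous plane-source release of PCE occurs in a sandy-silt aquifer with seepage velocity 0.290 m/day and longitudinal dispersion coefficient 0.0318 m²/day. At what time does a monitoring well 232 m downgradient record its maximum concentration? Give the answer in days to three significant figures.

800 days

For the 1D instantaneous-source solution, setting ∂C/∂t = 0 at fixed x gives v²t² + 2Dt − x² = 0, so t = (√(D² + v²x²) − D)/v².
√(D² + v²x²) = √(0.0318² + 0.290² × 232²) = 67.28; v² = 0.0841.
t = (67.28 − 0.0318)/0.0841 = 800 days (vs. the pure-advection estimate x/v = 800 d).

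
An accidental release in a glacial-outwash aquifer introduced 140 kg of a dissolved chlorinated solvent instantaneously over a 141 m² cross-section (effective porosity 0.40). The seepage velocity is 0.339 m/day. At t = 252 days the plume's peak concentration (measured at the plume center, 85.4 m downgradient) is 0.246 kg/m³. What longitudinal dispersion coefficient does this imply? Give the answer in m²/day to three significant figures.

At the plume center C_max = M/(n_e·A·√(4πDt)), so D = M²/(4πt·(n_e·A·C_max)²).
n_e·A·C_max = 0.40 × 141 × 0.246 = 13.87 kg/m.
D = 140²/(4π × 252 × 13.87²) = 0.0322 m²/day.

0.0322 m²/day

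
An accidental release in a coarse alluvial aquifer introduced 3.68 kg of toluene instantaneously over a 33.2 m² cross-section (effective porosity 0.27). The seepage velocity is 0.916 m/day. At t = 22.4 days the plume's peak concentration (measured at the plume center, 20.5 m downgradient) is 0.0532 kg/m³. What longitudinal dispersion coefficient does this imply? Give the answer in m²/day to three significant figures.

At the plume center C_max = M/(n_e·A·√(4πDt)), so D = M²/(4πt·(n_e·A·C_max)²).
n_e·A·C_max = 0.27 × 33.2 × 0.0532 = 0.4769 kg/m.
D = 3.68²/(4π × 22.4 × 0.4769²) = 0.212 m²/day.

0.212 m²/day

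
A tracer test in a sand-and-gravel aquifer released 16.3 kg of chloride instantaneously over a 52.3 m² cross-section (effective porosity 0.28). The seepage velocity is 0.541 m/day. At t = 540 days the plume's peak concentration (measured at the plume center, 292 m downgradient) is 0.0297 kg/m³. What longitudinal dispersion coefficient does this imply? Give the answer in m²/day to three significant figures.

0.207 m²/day

At the plume center C_max = M/(n_e·A·√(4πDt)), so D = M²/(4πt·(n_e·A·C_max)²).
n_e·A·C_max = 0.28 × 52.3 × 0.0297 = 0.4349 kg/m.
D = 16.3²/(4π × 540 × 0.4349²) = 0.207 m²/day.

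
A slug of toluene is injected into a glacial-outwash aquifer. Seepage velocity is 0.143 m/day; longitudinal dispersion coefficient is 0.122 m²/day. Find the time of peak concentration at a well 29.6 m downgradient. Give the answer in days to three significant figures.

For the 1D instantaneous-source solution, setting ∂C/∂t = 0 at fixed x gives v²t² + 2Dt − x² = 0, so t = (√(D² + v²x²) − D)/v².
√(D² + v²x²) = √(0.122² + 0.143² × 29.6²) = 4.235; v² = 0.020449.
t = (4.235 − 0.122)/0.020449 = 201 days (vs. the pure-advection estimate x/v = 207 d).

201 days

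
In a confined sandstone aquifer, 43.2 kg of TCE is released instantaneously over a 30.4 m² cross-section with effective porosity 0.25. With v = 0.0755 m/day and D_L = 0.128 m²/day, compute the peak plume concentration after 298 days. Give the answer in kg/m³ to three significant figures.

The peak of an instantaneous 1D plume sits at x = vt; there the Gaussian factor is 1 and C_max = M/(n_e·A·√(4πDt)), where n_e·A is the pore area the mass is dissolved in.
√(4πDt) = √(4π × 0.128 × 298) = 21.89 m, so C_max = 43.2/(0.25 × 30.4 × 21.89) = 0.260 kg/m³.

0.260 kg/m³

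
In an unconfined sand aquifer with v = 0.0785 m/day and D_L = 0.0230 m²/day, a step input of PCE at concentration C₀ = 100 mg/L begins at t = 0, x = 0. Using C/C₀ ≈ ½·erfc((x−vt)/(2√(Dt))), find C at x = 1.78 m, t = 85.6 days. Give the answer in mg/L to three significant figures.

For a continuous step input, C/C₀ ≈ ½·erfc((x−vt)/(2√(Dt))).
vt = 0.0785 × 85.6 = 6.7196 m and 2√(Dt) = 2√(0.0230 × 85.6) = 2.806 m.
Argument (x−vt)/(2√(Dt)) = (1.78 − 6.7196)/2.806 = -1.760; ½·erfc(-1.760) = 0.9936.
C = 100 × 0.9936 = 99.4 mg/L.

99.4 mg/L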